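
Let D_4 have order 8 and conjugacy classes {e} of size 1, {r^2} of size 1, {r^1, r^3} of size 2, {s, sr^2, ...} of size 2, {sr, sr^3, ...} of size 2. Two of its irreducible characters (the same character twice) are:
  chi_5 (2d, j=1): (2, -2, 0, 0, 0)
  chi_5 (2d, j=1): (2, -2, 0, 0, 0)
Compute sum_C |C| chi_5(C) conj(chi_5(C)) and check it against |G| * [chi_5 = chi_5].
Sum = 8 = |G| = 8; so <chi_5, chi_5> = 1 (norm-1 confirms irreducibility).

Derivation: Compute term by term over conjugacy classes (|C| * chi_5(C) * conj(chi_5(C))):
  1*(2)*conj(2) + 1*(-2)*conj(-2) + 2*(0)*conj(0) + 2*(0)*conj(0) + 2*(0)*conj(0)
  = (4) + (4) + (0) + (0) + (0)
  = 8.
Dividing by |G| = 8 gives 8/8 = 1, matching the row-orthogonality relation <chi_5, chi_5> = [chi_5 = chi_5].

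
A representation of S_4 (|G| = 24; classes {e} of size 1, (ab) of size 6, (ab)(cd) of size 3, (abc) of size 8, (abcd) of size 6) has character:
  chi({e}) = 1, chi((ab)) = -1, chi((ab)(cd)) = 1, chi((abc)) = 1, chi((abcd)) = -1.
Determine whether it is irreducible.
Irreducible: <chi, chi> = 1.

Working: <chi, chi> = (1/|G|) sum_C |C| * |chi(C)|^2 = (1/24)[1*|1|^2 + 6*|-1|^2 + 3*|1|^2 + 8*|1|^2 + 6*|-1|^2]
  = (1/24)[(1) + (6) + (3) + (8) + (6)] = 24/24 = 1.
A character is irreducible iff <chi, chi> = 1, so this representation is irreducible.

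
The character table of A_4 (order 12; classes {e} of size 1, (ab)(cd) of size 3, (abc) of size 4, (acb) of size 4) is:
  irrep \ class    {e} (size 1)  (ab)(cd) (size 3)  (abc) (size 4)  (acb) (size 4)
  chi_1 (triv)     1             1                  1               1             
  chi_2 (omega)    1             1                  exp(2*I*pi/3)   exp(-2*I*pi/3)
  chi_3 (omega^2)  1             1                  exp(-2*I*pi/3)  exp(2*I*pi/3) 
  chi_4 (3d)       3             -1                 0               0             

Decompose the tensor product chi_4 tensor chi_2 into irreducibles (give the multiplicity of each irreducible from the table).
chi_4 tensor chi_2 = chi_4 (all other irreducibles have multiplicity 0).

The character of a tensor product is the pointwise product (chi_4 * chi_2)(C) = chi_4(C) * chi_2(C):
  {e}: (3)*(1), (ab)(cd): (-1)*(1), (abc): (0)*(exp(2*I*pi/3)), (acb): (0)*(exp(-2*I*pi/3))
so (chi_4 * chi_2) takes values
  {e} -> 3, (ab)(cd) -> -1, (abc) -> 0, (acb) -> 0.
Now take the inner product of this character with each irreducible chi from the table, <chi_4*chi_2, chi> = (1/12) sum_C |C| (chi_4*chi_2)(C) conj(chi(C)):
  <chi_4*chi_2, chi_1> = (1/12)[1*(3)*conj(1) + 3*(-1)*conj(1) + 4*(0)*conj(1) + 4*(0)*conj(1)]
      = (1/12)[(3) + (-3) + (0) + (0)] = 0/12 = 0
  <chi_4*chi_2, chi_2> = (1/12)[1*(3)*conj(1) + 3*(-1)*conj(1) + 4*(0)*conj(exp(2*I*pi/3)) + 4*(0)*conj(exp(-2*I*pi/3))]
      = (1/12)[(3) + (-3) + (0) + (0)] = 0/12 = 0
  <chi_4*chi_2, chi_3> = (1/12)[1*(3)*conj(1) + 3*(-1)*conj(1) + 4*(0)*conj(exp(-2*I*pi/3)) + 4*(0)*conj(exp(2*I*pi/3))]
      = (1/12)[(3) + (-3) + (0) + (0)] = 0/12 = 0
  <chi_4*chi_2, chi_4> = (1/12)[1*(3)*conj(3) + 3*(-1)*conj(-1) + 4*(0)*conj(0) + 4*(0)*conj(0)]
      = (1/12)[(9) + (3) + (0) + (0)] = 12/12 = 1
(Exp terms are combined using exp(i*s)*conj(exp(i*t)) = exp(i*(s-t)), and sums of them are collapsed using the identity that for every m > 1 the m distinct m-th roots of unity sum to 0, e.g. 1 + exp(2*I*pi/3) + exp(-2*I*pi/3) = 0.)
Hence the multiplicities are chi_4: 1. Dimension check: dim(chi_4)*dim(chi_2) = 3*1 = 3 and sum (mult * dim) = 1*3 = 3.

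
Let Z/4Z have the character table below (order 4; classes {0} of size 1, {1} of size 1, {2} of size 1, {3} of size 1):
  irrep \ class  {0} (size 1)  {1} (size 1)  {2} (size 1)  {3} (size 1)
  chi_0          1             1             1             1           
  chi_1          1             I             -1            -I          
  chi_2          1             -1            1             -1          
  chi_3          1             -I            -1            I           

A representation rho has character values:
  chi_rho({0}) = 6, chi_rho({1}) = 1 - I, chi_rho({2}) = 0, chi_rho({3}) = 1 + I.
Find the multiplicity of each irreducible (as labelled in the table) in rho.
Multiplicities: chi_0: 2, chi_1: 1, chi_2: 1, chi_3: 2.

Justification: Use <chi_rho, chi> = (1/|G|) sum_C |C| * chi_rho(C) * conj(chi(C)) with |G| = 4 for each irreducible chi in the table:
  <chi_rho, chi_0> = (1/4)[1*(6)*conj(1) + 1*(1 - I)*conj(1) + 1*(0)*conj(1) + 1*(1 + I)*conj(1)]
      = (1/4)[(6) + (1 - I) + (0) + (1 + I)] = 8/4 = 2
  <chi_rho, chi_1> = (1/4)[1*(6)*conj(1) + 1*(1 - I)*conj(I) + 1*(0)*conj(-1) + 1*(1 + I)*conj(-I)]
      = (1/4)[(6) + (-1 - I) + (0) + (-1 + I)] = 4/4 = 1
  <chi_rho, chi_2> = (1/4)[1*(6)*conj(1) + 1*(1 - I)*conj(-1) + 1*(0)*conj(1) + 1*(1 + I)*conj(-1)]
      = (1/4)[(6) + (-1 + I) + (0) + (-1 - I)] = 4/4 = 1
  <chi_rho, chi_3> = (1/4)[1*(6)*conj(1) + 1*(1 - I)*conj(-I) + 1*(0)*conj(-1) + 1*(1 + I)*conj(I)]
      = (1/4)[(6) + (1 + I) + (0) + (1 - I)] = 8/4 = 2
(Exp terms are combined using exp(i*s)*conj(exp(i*t)) = exp(i*(s-t)), and sums of them are collapsed using the identity that for every m > 1 the m distinct m-th roots of unity sum to 0, e.g. 1 + exp(2*I*pi/3) + exp(-2*I*pi/3) = 0.)
Dimension check: dim(rho) = sum (mult * dim) = 2*1 + 1*1 + 1*1 + 2*1 = 6 = chi_rho(e) = 6.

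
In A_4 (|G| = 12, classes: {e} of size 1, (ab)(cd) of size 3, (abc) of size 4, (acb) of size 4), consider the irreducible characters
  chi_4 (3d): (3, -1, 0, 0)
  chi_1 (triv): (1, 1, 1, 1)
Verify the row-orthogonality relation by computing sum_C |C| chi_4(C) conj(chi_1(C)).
Sum = 0; so <chi_4, chi_1> = 0 (distinct irreducibles are orthogonal).

Why: Compute term by term over conjugacy classes (|C| * chi_4(C) * conj(chi_1(C))):
  1*(3)*conj(1) + 3*(-1)*conj(1) + 4*(0)*conj(1) + 4*(0)*conj(1)
  = (3) + (-3) + (0) + (0)
  = 0.
(Exp terms are combined using exp(i*s)*conj(exp(i*t)) = exp(i*(s-t)), and sums of them are collapsed using the identity that for every m > 1 the m distinct m-th roots of unity sum to 0, e.g. 1 + exp(2*I*pi/3) + exp(-2*I*pi/3) = 0.)
Dividing by |G| = 12 gives 0/12 = 0, matching the row-orthogonality relation <chi_4, chi_1> = [chi_4 = chi_1].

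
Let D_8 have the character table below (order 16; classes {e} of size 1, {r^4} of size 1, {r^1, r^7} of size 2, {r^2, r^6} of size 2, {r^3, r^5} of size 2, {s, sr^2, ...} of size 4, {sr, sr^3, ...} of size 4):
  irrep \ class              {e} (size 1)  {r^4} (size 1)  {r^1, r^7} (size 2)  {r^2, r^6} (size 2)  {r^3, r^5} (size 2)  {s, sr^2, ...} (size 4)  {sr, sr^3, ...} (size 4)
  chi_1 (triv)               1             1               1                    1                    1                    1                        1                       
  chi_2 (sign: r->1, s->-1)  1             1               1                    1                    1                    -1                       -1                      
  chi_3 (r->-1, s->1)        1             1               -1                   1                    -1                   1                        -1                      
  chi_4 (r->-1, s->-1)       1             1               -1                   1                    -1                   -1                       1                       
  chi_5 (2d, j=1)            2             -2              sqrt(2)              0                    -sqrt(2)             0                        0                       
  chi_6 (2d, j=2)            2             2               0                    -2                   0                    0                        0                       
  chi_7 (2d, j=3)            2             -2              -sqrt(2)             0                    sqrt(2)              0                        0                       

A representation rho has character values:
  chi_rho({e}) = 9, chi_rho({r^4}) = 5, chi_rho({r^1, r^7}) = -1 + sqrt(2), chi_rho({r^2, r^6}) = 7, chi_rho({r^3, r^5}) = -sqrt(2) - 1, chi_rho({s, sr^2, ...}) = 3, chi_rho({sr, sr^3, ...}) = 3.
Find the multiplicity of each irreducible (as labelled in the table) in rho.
Multiplicities: chi_1: 3, chi_2: 0, chi_3: 2, chi_4: 2, chi_5: 1, chi_6: 0, chi_7: 0.

Argument: Use <chi_rho, chi> = (1/|G|) sum_C |C| * chi_rho(C) * conj(chi(C)) with |G| = 16 for each irreducible chi in the table:
  <chi_rho, chi_1> = (1/16)[1*(9)*conj(1) + 1*(5)*conj(1) + 2*(-1 + sqrt(2))*conj(1) + 2*(7)*conj(1) + 2*(-sqrt(2) - 1)*conj(1) + 4*(3)*conj(1) + 4*(3)*conj(1)]
      = (1/16)[(9) + (5) + (-2 + 2*sqrt(2)) + (14) + (-2*sqrt(2) - 2) + (12) + (12)] = 48/16 = 3
  <chi_rho, chi_2> = (1/16)[1*(9)*conj(1) + 1*(5)*conj(1) + 2*(-1 + sqrt(2))*conj(1) + 2*(7)*conj(1) + 2*(-sqrt(2) - 1)*conj(1) + 4*(3)*conj(-1) + 4*(3)*conj(-1)]
      = (1/16)[(9) + (5) + (-2 + 2*sqrt(2)) + (14) + (-2*sqrt(2) - 2) + (-12) + (-12)] = 0/16 = 0
  <chi_rho, chi_3> = (1/16)[1*(9)*conj(1) + 1*(5)*conj(1) + 2*(-1 + sqrt(2))*conj(-1) + 2*(7)*conj(1) + 2*(-sqrt(2) - 1)*conj(-1) + 4*(3)*conj(1) + 4*(3)*conj(-1)]
      = (1/16)[(9) + (5) + (2 - 2*sqrt(2)) + (14) + (2 + 2*sqrt(2)) + (12) + (-12)] = 32/16 = 2
  <chi_rho, chi_4> = (1/16)[1*(9)*conj(1) + 1*(5)*conj(1) + 2*(-1 + sqrt(2))*conj(-1) + 2*(7)*conj(1) + 2*(-sqrt(2) - 1)*conj(-1) + 4*(3)*conj(-1) + 4*(3)*conj(1)]
      = (1/16)[(9) + (5) + (2 - 2*sqrt(2)) + (14) + (2 + 2*sqrt(2)) + (-12) + (12)] = 32/16 = 2
  <chi_rho, chi_5> = (1/16)[1*(9)*conj(2) + 1*(5)*conj(-2) + 2*(-1 + sqrt(2))*conj(sqrt(2)) + 2*(7)*conj(0) + 2*(-sqrt(2) - 1)*conj(-sqrt(2)) + 4*(3)*conj(0) + 4*(3)*conj(0)]
      = (1/16)[(18) + (-10) + (4 - 2*sqrt(2)) + (0) + (2*sqrt(2) + 4) + (0) + (0)] = 16/16 = 1
  <chi_rho, chi_6> = (1/16)[1*(9)*conj(2) + 1*(5)*conj(2) + 2*(-1 + sqrt(2))*conj(0) + 2*(7)*conj(-2) + 2*(-sqrt(2) - 1)*conj(0) + 4*(3)*conj(0) + 4*(3)*conj(0)]
      = (1/16)[(18) + (10) + (0) + (-28) + (0) + (0) + (0)] = 0/16 = 0
  <chi_rho, chi_7> = (1/16)[1*(9)*conj(2) + 1*(5)*conj(-2) + 2*(-1 + sqrt(2))*conj(-sqrt(2)) + 2*(7)*conj(0) + 2*(-sqrt(2) - 1)*conj(sqrt(2)) + 4*(3)*conj(0) + 4*(3)*conj(0)]
      = (1/16)[(18) + (-10) + (-4 + 2*sqrt(2)) + (0) + (-4 - 2*sqrt(2)) + (0) + (0)] = 0/16 = 0
Dimension check: dim(rho) = sum (mult * dim) = 3*1 + 0*1 + 2*1 + 2*1 + 1*2 + 0*2 + 0*2 = 9 = chi_rho(e) = 9.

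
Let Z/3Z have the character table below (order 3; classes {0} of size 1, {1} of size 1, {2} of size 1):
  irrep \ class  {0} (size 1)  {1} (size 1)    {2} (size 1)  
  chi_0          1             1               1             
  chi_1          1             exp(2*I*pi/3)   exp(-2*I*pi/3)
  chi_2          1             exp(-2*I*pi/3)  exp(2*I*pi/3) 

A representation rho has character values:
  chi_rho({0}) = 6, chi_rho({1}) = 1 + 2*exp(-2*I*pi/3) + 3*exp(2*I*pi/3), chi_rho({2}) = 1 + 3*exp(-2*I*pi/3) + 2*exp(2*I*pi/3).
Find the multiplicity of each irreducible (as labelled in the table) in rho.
Multiplicities: chi_0: 1, chi_1: 3, chi_2: 2.

Details: Use <chi_rho, chi> = (1/|G|) sum_C |C| * chi_rho(C) * conj(chi(C)) with |G| = 3 for each irreducible chi in the table:
  <chi_rho, chi_0> = (1/3)[1*(6)*conj(1) + 1*(1 + 2*exp(-2*I*pi/3) + 3*exp(2*I*pi/3))*conj(1) + 1*(1 + 3*exp(-2*I*pi/3) + 2*exp(2*I*pi/3))*conj(1)]
      = (1/3)[(6) + (1 + 2*exp(-2*I*pi/3) + 3*exp(2*I*pi/3)) + (1 + 3*exp(-2*I*pi/3) + 2*exp(2*I*pi/3))] = 3/3 = 1
  <chi_rho, chi_1> = (1/3)[1*(6)*conj(1) + 1*(1 + 2*exp(-2*I*pi/3) + 3*exp(2*I*pi/3))*conj(exp(2*I*pi/3)) + 1*(1 + 3*exp(-2*I*pi/3) + 2*exp(2*I*pi/3))*conj(exp(-2*I*pi/3))]
      = (1/3)[(6) + (3 + exp(-2*I*pi/3) + 2*exp(2*I*pi/3)) + (3 + 2*exp(-2*I*pi/3) + exp(2*I*pi/3))] = 9/3 = 3
  <chi_rho, chi_2> = (1/3)[1*(6)*conj(1) + 1*(1 + 2*exp(-2*I*pi/3) + 3*exp(2*I*pi/3))*conj(exp(-2*I*pi/3)) + 1*(1 + 3*exp(-2*I*pi/3) + 2*exp(2*I*pi/3))*conj(exp(2*I*pi/3))]
      = (1/3)[(6) + (2 + 3*exp(-2*I*pi/3) + exp(2*I*pi/3)) + (2 + exp(-2*I*pi/3) + 3*exp(2*I*pi/3))] = 6/3 = 2
(Exp terms are combined using exp(i*s)*conj(exp(i*t)) = exp(i*(s-t)), and sums of them are collapsed using the identity that for every m > 1 the m distinct m-th roots of unity sum to 0, e.g. 1 + exp(2*I*pi/3) + exp(-2*I*pi/3) = 0.)
Dimension check: dim(rho) = sum (mult * dim) = 1*1 + 3*1 + 2*1 = 6 = chi_rho(e) = 6.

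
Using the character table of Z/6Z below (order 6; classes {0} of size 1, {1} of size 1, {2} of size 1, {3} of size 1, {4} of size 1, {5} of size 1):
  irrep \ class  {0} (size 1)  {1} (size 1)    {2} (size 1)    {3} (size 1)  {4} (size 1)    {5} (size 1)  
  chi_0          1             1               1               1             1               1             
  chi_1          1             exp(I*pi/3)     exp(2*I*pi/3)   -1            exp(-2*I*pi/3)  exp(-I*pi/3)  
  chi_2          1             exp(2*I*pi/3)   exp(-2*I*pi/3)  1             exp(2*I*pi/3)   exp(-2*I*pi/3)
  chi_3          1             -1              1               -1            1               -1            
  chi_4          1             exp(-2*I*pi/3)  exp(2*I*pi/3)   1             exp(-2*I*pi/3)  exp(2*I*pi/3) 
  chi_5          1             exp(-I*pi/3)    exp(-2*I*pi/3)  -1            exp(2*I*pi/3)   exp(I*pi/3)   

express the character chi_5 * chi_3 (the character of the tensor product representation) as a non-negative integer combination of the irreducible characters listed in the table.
chi_5 tensor chi_3 = chi_2 (all other irreducibles have multiplicity 0).

Working: The character of a tensor product is the pointwise product (chi_5 * chi_3)(C) = chi_5(C) * chi_3(C):
  {0}: (1)*(1), {1}: (exp(-I*pi/3))*(-1), {2}: (exp(-2*I*pi/3))*(1), {3}: (-1)*(-1), {4}: (exp(2*I*pi/3))*(1), {5}: (exp(I*pi/3))*(-1)
so (chi_5 * chi_3) takes values
  {0} -> 1, {1} -> -exp(-I*pi/3), {2} -> exp(-2*I*pi/3), {3} -> 1, {4} -> exp(2*I*pi/3), {5} -> -exp(I*pi/3).
Now take the inner product of this character with each irreducible chi from the table, <chi_5*chi_3, chi> = (1/6) sum_C |C| (chi_5*chi_3)(C) conj(chi(C)):
  <chi_5*chi_3, chi_0> = (1/6)[1*(1)*conj(1) + 1*(-exp(-I*pi/3))*conj(1) + 1*(exp(-2*I*pi/3))*conj(1) + 1*(1)*conj(1) + 1*(exp(2*I*pi/3))*conj(1) + 1*(-exp(I*pi/3))*conj(1)]
      = (1/6)[(1) + (-exp(-I*pi/3)) + (exp(-2*I*pi/3)) + (1) + (exp(2*I*pi/3)) + (-exp(I*pi/3))] = 0/6 = 0
  <chi_5*chi_3, chi_1> = (1/6)[1*(1)*conj(1) + 1*(-exp(-I*pi/3))*conj(exp(I*pi/3)) + 1*(exp(-2*I*pi/3))*conj(exp(2*I*pi/3)) + 1*(1)*conj(-1) + 1*(exp(2*I*pi/3))*conj(exp(-2*I*pi/3)) + 1*(-exp(I*pi/3))*conj(exp(-I*pi/3))]
      = (1/6)[(1) + (-exp(-2*I*pi/3)) + (exp(2*I*pi/3)) + (-1) + (exp(-2*I*pi/3)) + (-exp(2*I*pi/3))] = 0/6 = 0
  <chi_5*chi_3, chi_2> = (1/6)[1*(1)*conj(1) + 1*(-exp(-I*pi/3))*conj(exp(2*I*pi/3)) + 1*(exp(-2*I*pi/3))*conj(exp(-2*I*pi/3)) + 1*(1)*conj(1) + 1*(exp(2*I*pi/3))*conj(exp(2*I*pi/3)) + 1*(-exp(I*pi/3))*conj(exp(-2*I*pi/3))]
      = (1/6)[(1) + (1) + (1) + (1) + (1) + (1)] = 6/6 = 1
  <chi_5*chi_3, chi_3> = (1/6)[1*(1)*conj(1) + 1*(-exp(-I*pi/3))*conj(-1) + 1*(exp(-2*I*pi/3))*conj(1) + 1*(1)*conj(-1) + 1*(exp(2*I*pi/3))*conj(1) + 1*(-exp(I*pi/3))*conj(-1)]
      = (1/6)[(1) + (exp(-I*pi/3)) + (exp(-2*I*pi/3)) + (-1) + (exp(2*I*pi/3)) + (exp(I*pi/3))] = 0/6 = 0
  <chi_5*chi_3, chi_4> = (1/6)[1*(1)*conj(1) + 1*(-exp(-I*pi/3))*conj(exp(-2*I*pi/3)) + 1*(exp(-2*I*pi/3))*conj(exp(2*I*pi/3)) + 1*(1)*conj(1) + 1*(exp(2*I*pi/3))*conj(exp(-2*I*pi/3)) + 1*(-exp(I*pi/3))*conj(exp(2*I*pi/3))]
      = (1/6)[(1) + (-exp(I*pi/3)) + (exp(2*I*pi/3)) + (1) + (exp(-2*I*pi/3)) + (-exp(-I*pi/3))] = 0/6 = 0
  <chi_5*chi_3, chi_5> = (1/6)[1*(1)*conj(1) + 1*(-exp(-I*pi/3))*conj(exp(-I*pi/3)) + 1*(exp(-2*I*pi/3))*conj(exp(-2*I*pi/3)) + 1*(1)*conj(-1) + 1*(exp(2*I*pi/3))*conj(exp(2*I*pi/3)) + 1*(-exp(I*pi/3))*conj(exp(I*pi/3))]
      = (1/6)[(1) + (-1) + (1) + (-1) + (1) + (-1)] = 0/6 = 0
(Exp terms are combined using exp(i*s)*conj(exp(i*t)) = exp(i*(s-t)), and sums of them are collapsed using the identity that for every m > 1 the m distinct m-th roots of unity sum to 0, e.g. 1 + exp(2*I*pi/3) + exp(-2*I*pi/3) = 0.)
Hence the multiplicities are chi_2: 1. Dimension check: dim(chi_5)*dim(chi_3) = 1*1 = 1 and sum (mult * dim) = 1*1 = 1.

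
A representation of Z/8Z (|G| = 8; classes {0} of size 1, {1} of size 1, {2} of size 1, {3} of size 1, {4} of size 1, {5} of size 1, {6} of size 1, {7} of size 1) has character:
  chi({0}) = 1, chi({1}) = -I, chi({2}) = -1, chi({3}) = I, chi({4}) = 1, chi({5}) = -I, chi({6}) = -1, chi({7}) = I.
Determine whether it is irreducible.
Irreducible: <chi, chi> = 1.

<chi, chi> = (1/|G|) sum_C |C| * |chi(C)|^2 = (1/8)[1*|1|^2 + 1*|-I|^2 + 1*|-1|^2 + 1*|I|^2 + 1*|1|^2 + 1*|-I|^2 + 1*|-1|^2 + 1*|I|^2]
  = (1/8)[(1) + (1) + (1) + (1) + (1) + (1) + (1) + (1)] = 8/8 = 1.
(Exp terms are combined using exp(i*s)*conj(exp(i*t)) = exp(i*(s-t)), and sums of them are collapsed using the identity that for every m > 1 the m distinct m-th roots of unity sum to 0, e.g. 1 + exp(2*I*pi/3) + exp(-2*I*pi/3) = 0.)
A character is irreducible iff <chi, chi> = 1, so this representation is irreducible.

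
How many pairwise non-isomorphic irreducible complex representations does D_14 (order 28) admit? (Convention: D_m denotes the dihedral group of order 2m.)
10

Argument: The number of irreducible complex representations of a finite group equals its number of conjugacy classes. D_14 has 10 conjugacy classes (n/2 + 3 for n even), so D_14 (order 28) has exactly 10 irreducible complex representations.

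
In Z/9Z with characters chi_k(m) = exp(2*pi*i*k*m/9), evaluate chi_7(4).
chi_7(4) = zeta_9^28 = exp(2*I*pi/9)

chi_7(4) = zeta_9^(7*4) = zeta_9^28. Since zeta_9^9 = 1, this equals zeta_9^1 = exp(2*pi*i*1/9) = exp(2*I*pi/9).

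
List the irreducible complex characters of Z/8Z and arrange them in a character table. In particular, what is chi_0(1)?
Character table of Z/8Z (irreps indexed chi_0,...,chi_7 with chi_k(m) = zeta_8^(k*m), zeta_8 = exp(2*pi*i/8)):
  irrep \ class  {0} (size 1)  {1} (size 1)    {2} (size 1)  {3} (size 1)    {4} (size 1)  {5} (size 1)    {6} (size 1)  {7} (size 1)  
  chi_0          1             1               1             1               1             1               1             1             
  chi_1          1             exp(I*pi/4)     I             exp(3*I*pi/4)   -1            exp(-3*I*pi/4)  -I            exp(-I*pi/4)  
  chi_2          1             I               -1            -I              1             I               -1            -I            
  chi_3          1             exp(3*I*pi/4)   -I            exp(I*pi/4)     -1            exp(-I*pi/4)    I             exp(-3*I*pi/4)
  chi_4          1             -1              1             -1              1             -1              1             -1            
  chi_5          1             exp(-3*I*pi/4)  I             exp(-I*pi/4)    -1            exp(I*pi/4)     -I            exp(3*I*pi/4) 
  chi_6          1             -I              -1            I               1             -I              -1            I             
  chi_7          1             exp(-I*pi/4)    -I            exp(-3*I*pi/4)  -1            exp(3*I*pi/4)   I             exp(I*pi/4)   

Spot check: chi_0(1) = zeta_8^(0*1) = zeta_8^0 = 1.

Explanation: Z/8Z is abelian, so all 8 irreducible complex representations are 1-dimensional. They are given by chi_k(m) = zeta_8^(k*m) for k = 0,...,7. Row orthogonality: sum_m chi_k(m) conj(chi_l(m)) = 8 * [k = l].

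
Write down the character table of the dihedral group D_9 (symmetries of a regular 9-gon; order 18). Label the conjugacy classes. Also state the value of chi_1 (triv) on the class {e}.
Conjugacy classes: {e} of size 1, {r^1, r^8} of size 2, {r^2, r^7} of size 2, {r^3, r^6} of size 2, {r^4, r^5} of size 2, {s, sr, ..., sr^8} of size 9.
Character table:
  irrep \ class              {e} (size 1)  {r^1, r^8} (size 2)  {r^2, r^7} (size 2)  {r^3, r^6} (size 2)  {r^4, r^5} (size 2)  {s, sr, ..., sr^8} (size 9)
  chi_1 (triv)               1             1                    1                    1                    1                    1                          
  chi_2 (sign: r->1, s->-1)  1             1                    1                    1                    1                    -1                         
  chi_3 (2d, j=1)            2             2*cos(2*pi/9)        2*cos(4*pi/9)        -1                   -2*cos(pi/9)         0                          
  chi_4 (2d, j=2)            2             2*cos(4*pi/9)        -2*cos(pi/9)         -1                   2*cos(2*pi/9)        0                          
  chi_5 (2d, j=3)            2             -1                   -1                   2                    -1                   0                          
  chi_6 (2d, j=4)            2             -2*cos(pi/9)         2*cos(2*pi/9)        -1                   2*cos(4*pi/9)        0                          

Spot check: chi_1 (triv) on {e} = 1.

Solution. D_9 has order 2*9 = 18 with 6 conjugacy classes, hence 6 irreducibles. Sum of squared dims 1 + 1 + 4 + 4 + 4 + 4 = 18 = |G|. Linear characters come from the abelianisation; the 2-dimensional irreps have character r^k -> 2*cos(2*pi*j*k/9), reflections -> 0.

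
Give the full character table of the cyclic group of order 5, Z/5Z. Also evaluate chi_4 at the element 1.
Character table of Z/5Z (irreps indexed chi_0,...,chi_4 with chi_k(m) = zeta_5^(k*m), zeta_5 = exp(2*pi*i/5)):
  irrep \ class  {0} (size 1)  {1} (size 1)    {2} (size 1)    {3} (size 1)    {4} (size 1)  
  chi_0          1             1               1               1               1             
  chi_1          1             exp(2*I*pi/5)   exp(4*I*pi/5)   exp(-4*I*pi/5)  exp(-2*I*pi/5)
  chi_2          1             exp(4*I*pi/5)   exp(-2*I*pi/5)  exp(2*I*pi/5)   exp(-4*I*pi/5)
  chi_3          1             exp(-4*I*pi/5)  exp(2*I*pi/5)   exp(-2*I*pi/5)  exp(4*I*pi/5) 
  chi_4          1             exp(-2*I*pi/5)  exp(-4*I*pi/5)  exp(4*I*pi/5)   exp(2*I*pi/5) 

Spot check: chi_4(1) = zeta_5^(4*1) = zeta_5^4 = exp(-2*I*pi/5).

Working: Z/5Z is abelian, so all 5 irreducible complex representations are 1-dimensional. They are given by chi_k(m) = zeta_5^(k*m) for k = 0,...,4. Row orthogonality: sum_m chi_k(m) conj(chi_l(m)) = 5 * [k = l].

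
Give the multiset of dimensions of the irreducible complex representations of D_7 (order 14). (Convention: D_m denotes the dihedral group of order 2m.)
Dimensions: 1, 1, 2, 2, 2

Why: There are 5 irreducibles (= number of conjugacy classes). Their dimensions d_i satisfy sum d_i^2 = |G| = 14: 1 + 1 + 4 + 4 + 4 = 14.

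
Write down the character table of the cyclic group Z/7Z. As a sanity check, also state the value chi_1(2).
Character table of Z/7Z (irreps indexed chi_0,...,chi_6 with chi_k(m) = zeta_7^(k*m), zeta_7 = exp(2*pi*i/7)):
  irrep \ class  {0} (size 1)  {1} (size 1)    {2} (size 1)    {3} (size 1)    {4} (size 1)    {5} (size 1)    {6} (size 1)  
  chi_0          1             1               1               1               1               1               1             
  chi_1          1             exp(2*I*pi/7)   exp(4*I*pi/7)   exp(6*I*pi/7)   exp(-6*I*pi/7)  exp(-4*I*pi/7)  exp(-2*I*pi/7)
  chi_2          1             exp(4*I*pi/7)   exp(-6*I*pi/7)  exp(-2*I*pi/7)  exp(2*I*pi/7)   exp(6*I*pi/7)   exp(-4*I*pi/7)
  chi_3          1             exp(6*I*pi/7)   exp(-2*I*pi/7)  exp(4*I*pi/7)   exp(-4*I*pi/7)  exp(2*I*pi/7)   exp(-6*I*pi/7)
  chi_4          1             exp(-6*I*pi/7)  exp(2*I*pi/7)   exp(-4*I*pi/7)  exp(4*I*pi/7)   exp(-2*I*pi/7)  exp(6*I*pi/7) 
  chi_5          1             exp(-4*I*pi/7)  exp(6*I*pi/7)   exp(2*I*pi/7)   exp(-2*I*pi/7)  exp(-6*I*pi/7)  exp(4*I*pi/7) 
  chi_6          1             exp(-2*I*pi/7)  exp(-4*I*pi/7)  exp(-6*I*pi/7)  exp(6*I*pi/7)   exp(4*I*pi/7)   exp(2*I*pi/7) 

Spot check: chi_1(2) = zeta_7^(1*2) = zeta_7^2 = exp(4*I*pi/7).

Working: Z/7Z is abelian, so all 7 irreducible complex representations are 1-dimensional. They are given by chi_k(m) = zeta_7^(k*m) for k = 0,...,6. Row orthogonality: sum_m chi_k(m) conj(chi_l(m)) = 7 * [k = l].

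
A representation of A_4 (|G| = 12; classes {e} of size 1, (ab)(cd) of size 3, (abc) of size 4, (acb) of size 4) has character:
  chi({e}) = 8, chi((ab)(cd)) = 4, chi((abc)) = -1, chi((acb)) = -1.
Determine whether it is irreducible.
Not irreducible (reducible): <chi, chi> = 10 > 1.

Justification: <chi, chi> = (1/|G|) sum_C |C| * |chi(C)|^2 = (1/12)[1*|8|^2 + 3*|4|^2 + 4*|-1|^2 + 4*|-1|^2]
  = (1/12)[(64) + (48) + (4) + (4)] = 120/12 = 10.
(Exp terms are combined using exp(i*s)*conj(exp(i*t)) = exp(i*(s-t)), and sums of them are collapsed using the identity that for every m > 1 the m distinct m-th roots of unity sum to 0, e.g. 1 + exp(2*I*pi/3) + exp(-2*I*pi/3) = 0.)
A character is irreducible iff <chi, chi> = 1, so this representation is reducible.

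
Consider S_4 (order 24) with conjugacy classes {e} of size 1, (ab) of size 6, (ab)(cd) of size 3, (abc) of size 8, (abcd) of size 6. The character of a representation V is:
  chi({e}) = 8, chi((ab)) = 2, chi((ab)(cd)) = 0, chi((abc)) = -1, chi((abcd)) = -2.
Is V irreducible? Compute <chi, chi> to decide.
Not irreducible (reducible): <chi, chi> = 5 > 1.

Details: <chi, chi> = (1/|G|) sum_C |C| * |chi(C)|^2 = (1/24)[1*|8|^2 + 6*|2|^2 + 3*|0|^2 + 8*|-1|^2 + 6*|-2|^2]
  = (1/24)[(64) + (24) + (0) + (8) + (24)] = 120/24 = 5.
A character is irreducible iff <chi, chi> = 1, so this representation is reducible.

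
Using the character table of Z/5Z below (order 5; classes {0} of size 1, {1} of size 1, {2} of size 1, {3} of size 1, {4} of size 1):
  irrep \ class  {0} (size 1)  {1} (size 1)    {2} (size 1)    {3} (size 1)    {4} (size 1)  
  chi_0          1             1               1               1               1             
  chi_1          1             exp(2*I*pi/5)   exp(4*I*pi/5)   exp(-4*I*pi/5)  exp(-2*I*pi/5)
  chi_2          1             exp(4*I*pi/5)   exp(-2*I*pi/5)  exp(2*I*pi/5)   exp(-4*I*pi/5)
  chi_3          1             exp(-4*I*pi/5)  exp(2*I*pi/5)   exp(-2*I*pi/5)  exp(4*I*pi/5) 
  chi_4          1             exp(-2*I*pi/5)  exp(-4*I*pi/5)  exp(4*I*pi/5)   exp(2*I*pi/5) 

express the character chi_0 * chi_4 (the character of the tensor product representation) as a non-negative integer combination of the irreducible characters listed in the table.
chi_0 tensor chi_4 = chi_4 (all other irreducibles have multiplicity 0).

Reasoning: The character of a tensor product is the pointwise product (chi_0 * chi_4)(C) = chi_0(C) * chi_4(C):
  {0}: (1)*(1), {1}: (1)*(exp(-2*I*pi/5)), {2}: (1)*(exp(-4*I*pi/5)), {3}: (1)*(exp(4*I*pi/5)), {4}: (1)*(exp(2*I*pi/5))
so (chi_0 * chi_4) takes values
  {0} -> 1, {1} -> exp(-2*I*pi/5), {2} -> exp(-4*I*pi/5), {3} -> exp(4*I*pi/5), {4} -> exp(2*I*pi/5).
Now take the inner product of this character with each irreducible chi from the table, <chi_0*chi_4, chi> = (1/5) sum_C |C| (chi_0*chi_4)(C) conj(chi(C)):
  <chi_0*chi_4, chi_0> = (1/5)[1*(1)*conj(1) + 1*(exp(-2*I*pi/5))*conj(1) + 1*(exp(-4*I*pi/5))*conj(1) + 1*(exp(4*I*pi/5))*conj(1) + 1*(exp(2*I*pi/5))*conj(1)]
      = (1/5)[(1) + (exp(-2*I*pi/5)) + (exp(-4*I*pi/5)) + (exp(4*I*pi/5)) + (exp(2*I*pi/5))] = 0/5 = 0
  <chi_0*chi_4, chi_1> = (1/5)[1*(1)*conj(1) + 1*(exp(-2*I*pi/5))*conj(exp(2*I*pi/5)) + 1*(exp(-4*I*pi/5))*conj(exp(4*I*pi/5)) + 1*(exp(4*I*pi/5))*conj(exp(-4*I*pi/5)) + 1*(exp(2*I*pi/5))*conj(exp(-2*I*pi/5))]
      = (1/5)[(1) + (exp(-4*I*pi/5)) + (exp(2*I*pi/5)) + (exp(-2*I*pi/5)) + (exp(4*I*pi/5))] = 0/5 = 0
  <chi_0*chi_4, chi_2> = (1/5)[1*(1)*conj(1) + 1*(exp(-2*I*pi/5))*conj(exp(4*I*pi/5)) + 1*(exp(-4*I*pi/5))*conj(exp(-2*I*pi/5)) + 1*(exp(4*I*pi/5))*conj(exp(2*I*pi/5)) + 1*(exp(2*I*pi/5))*conj(exp(-4*I*pi/5))]
      = (1/5)[(1) + (exp(4*I*pi/5)) + (exp(-2*I*pi/5)) + (exp(2*I*pi/5)) + (exp(-4*I*pi/5))] = 0/5 = 0
  <chi_0*chi_4, chi_3> = (1/5)[1*(1)*conj(1) + 1*(exp(-2*I*pi/5))*conj(exp(-4*I*pi/5)) + 1*(exp(-4*I*pi/5))*conj(exp(2*I*pi/5)) + 1*(exp(4*I*pi/5))*conj(exp(-2*I*pi/5)) + 1*(exp(2*I*pi/5))*conj(exp(4*I*pi/5))]
      = (1/5)[(1) + (exp(2*I*pi/5)) + (exp(4*I*pi/5)) + (exp(-4*I*pi/5)) + (exp(-2*I*pi/5))] = 0/5 = 0
  <chi_0*chi_4, chi_4> = (1/5)[1*(1)*conj(1) + 1*(exp(-2*I*pi/5))*conj(exp(-2*I*pi/5)) + 1*(exp(-4*I*pi/5))*conj(exp(-4*I*pi/5)) + 1*(exp(4*I*pi/5))*conj(exp(4*I*pi/5)) + 1*(exp(2*I*pi/5))*conj(exp(2*I*pi/5))]
      = (1/5)[(1) + (1) + (1) + (1) + (1)] = 5/5 = 1
(Exp terms are combined using exp(i*s)*conj(exp(i*t)) = exp(i*(s-t)), and sums of them are collapsed using the identity that for every m > 1 the m distinct m-th roots of unity sum to 0, e.g. 1 + exp(2*I*pi/3) + exp(-2*I*pi/3) = 0.)
Hence the multiplicities are chi_4: 1. Dimension check: dim(chi_0)*dim(chi_4) = 1*1 = 1 and sum (mult * dim) = 1*1 = 1.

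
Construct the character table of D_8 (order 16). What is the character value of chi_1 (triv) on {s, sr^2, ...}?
Conjugacy classes: {e} of size 1, {r^4} of size 1, {r^1, r^7} of size 2, {r^2, r^6} of size 2, {r^3, r^5} of size 2, {s, sr^2, ...} of size 4, {sr, sr^3, ...} of size 4.
Character table:
  irrep \ class              {e} (size 1)  {r^4} (size 1)  {r^1, r^7} (size 2)  {r^2, r^6} (size 2)  {r^3, r^5} (size 2)  {s, sr^2, ...} (size 4)  {sr, sr^3, ...} (size 4)
  chi_1 (triv)               1             1               1                    1                    1                    1                        1                       
  chi_2 (sign: r->1, s->-1)  1             1               1                    1                    1                    -1                       -1                      
  chi_3 (r->-1, s->1)        1             1               -1                   1                    -1                   1                        -1                      
  chi_4 (r->-1, s->-1)       1             1               -1                   1                    -1                   -1                       1                       
  chi_5 (2d, j=1)            2             -2              sqrt(2)              0                    -sqrt(2)             0                        0                       
  chi_6 (2d, j=2)            2             2               0                    -2                   0                    0                        0                       
  chi_7 (2d, j=3)            2             -2              -sqrt(2)             0                    sqrt(2)              0                        0                       

Spot check: chi_1 (triv) on {s, sr^2, ...} = 1.

Derivation: D_8 has order 2*8 = 16 with 7 conjugacy classes, hence 7 irreducibles. Sum of squared dims 1 + 1 + 1 + 1 + 4 + 4 + 4 = 16 = |G|. Linear characters come from the abelianisation; the 2-dimensional irreps have character r^k -> 2*cos(2*pi*j*k/8), reflections -> 0.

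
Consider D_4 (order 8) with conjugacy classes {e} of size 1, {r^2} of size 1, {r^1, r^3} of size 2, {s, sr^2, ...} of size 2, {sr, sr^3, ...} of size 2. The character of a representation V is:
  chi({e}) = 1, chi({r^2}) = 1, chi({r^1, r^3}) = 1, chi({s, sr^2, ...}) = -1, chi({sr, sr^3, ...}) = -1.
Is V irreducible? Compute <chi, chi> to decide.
Irreducible: <chi, chi> = 1.

Derivation: <chi, chi> = (1/|G|) sum_C |C| * |chi(C)|^2 = (1/8)[1*|1|^2 + 1*|1|^2 + 2*|1|^2 + 2*|-1|^2 + 2*|-1|^2]
  = (1/8)[(1) + (1) + (2) + (2) + (2)] = 8/8 = 1.
A character is irreducible iff <chi, chi> = 1, so this representation is irreducible.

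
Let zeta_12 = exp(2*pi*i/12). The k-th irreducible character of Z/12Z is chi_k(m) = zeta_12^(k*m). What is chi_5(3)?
chi_5(3) = zeta_12^15 = I

Working: chi_5(3) = zeta_12^(5*3) = zeta_12^15. Since zeta_12^12 = 1, this equals zeta_12^3 = exp(2*pi*i*3/12) = I.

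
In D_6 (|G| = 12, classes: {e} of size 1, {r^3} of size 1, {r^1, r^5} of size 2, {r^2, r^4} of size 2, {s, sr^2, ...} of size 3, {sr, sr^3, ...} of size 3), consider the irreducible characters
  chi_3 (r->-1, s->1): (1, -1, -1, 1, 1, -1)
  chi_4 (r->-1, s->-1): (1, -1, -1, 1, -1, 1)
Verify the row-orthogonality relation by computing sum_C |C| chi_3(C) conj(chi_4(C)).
Sum = 0; so <chi_3, chi_4> = 0 (distinct irreducibles are orthogonal).

Proof sketch: Compute term by term over conjugacy classes (|C| * chi_3(C) * conj(chi_4(C))):
  1*(1)*conj(1) + 1*(-1)*conj(-1) + 2*(-1)*conj(-1) + 2*(1)*conj(1) + 3*(1)*conj(-1) + 3*(-1)*conj(1)
  = (1) + (1) + (2) + (2) + (-3) + (-3)
  = 0.
Dividing by |G| = 12 gives 0/12 = 0, matching the row-orthogonality relation <chi_3, chi_4> = [chi_3 = chi_4].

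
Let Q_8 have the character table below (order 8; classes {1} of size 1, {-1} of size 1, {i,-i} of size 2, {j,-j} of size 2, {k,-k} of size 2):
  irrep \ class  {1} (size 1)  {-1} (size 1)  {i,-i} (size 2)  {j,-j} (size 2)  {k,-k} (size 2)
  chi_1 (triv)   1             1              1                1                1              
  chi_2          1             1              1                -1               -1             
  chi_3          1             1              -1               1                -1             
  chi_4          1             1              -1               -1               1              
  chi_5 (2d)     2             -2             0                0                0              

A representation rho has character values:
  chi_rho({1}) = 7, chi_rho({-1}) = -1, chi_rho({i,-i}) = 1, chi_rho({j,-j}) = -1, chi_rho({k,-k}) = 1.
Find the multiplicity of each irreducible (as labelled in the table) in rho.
Multiplicities: chi_1: 1, chi_2: 1, chi_3: 0, chi_4: 1, chi_5: 2.

Reasoning: Use <chi_rho, chi> = (1/|G|) sum_C |C| * chi_rho(C) * conj(chi(C)) with |G| = 8 for each irreducible chi in the table:
  <chi_rho, chi_1> = (1/8)[1*(7)*conj(1) + 1*(-1)*conj(1) + 2*(1)*conj(1) + 2*(-1)*conj(1) + 2*(1)*conj(1)]
      = (1/8)[(7) + (-1) + (2) + (-2) + (2)] = 8/8 = 1
  <chi_rho, chi_2> = (1/8)[1*(7)*conj(1) + 1*(-1)*conj(1) + 2*(1)*conj(1) + 2*(-1)*conj(-1) + 2*(1)*conj(-1)]
      = (1/8)[(7) + (-1) + (2) + (2) + (-2)] = 8/8 = 1
  <chi_rho, chi_3> = (1/8)[1*(7)*conj(1) + 1*(-1)*conj(1) + 2*(1)*conj(-1) + 2*(-1)*conj(1) + 2*(1)*conj(-1)]
      = (1/8)[(7) + (-1) + (-2) + (-2) + (-2)] = 0/8 = 0
  <chi_rho, chi_4> = (1/8)[1*(7)*conj(1) + 1*(-1)*conj(1) + 2*(1)*conj(-1) + 2*(-1)*conj(-1) + 2*(1)*conj(1)]
      = (1/8)[(7) + (-1) + (-2) + (2) + (2)] = 8/8 = 1
  <chi_rho, chi_5> = (1/8)[1*(7)*conj(2) + 1*(-1)*conj(-2) + 2*(1)*conj(0) + 2*(-1)*conj(0) + 2*(1)*conj(0)]
      = (1/8)[(14) + (2) + (0) + (0) + (0)] = 16/8 = 2
Dimension check: dim(rho) = sum (mult * dim) = 1*1 + 1*1 + 0*1 + 1*1 + 2*2 = 7 = chi_rho(e) = 7.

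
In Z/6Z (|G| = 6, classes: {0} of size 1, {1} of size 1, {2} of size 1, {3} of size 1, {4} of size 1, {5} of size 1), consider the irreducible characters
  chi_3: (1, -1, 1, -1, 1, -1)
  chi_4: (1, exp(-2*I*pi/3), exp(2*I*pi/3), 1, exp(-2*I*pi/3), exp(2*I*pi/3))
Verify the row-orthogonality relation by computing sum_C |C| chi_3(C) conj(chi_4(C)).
Sum = 0; so <chi_3, chi_4> = 0 (distinct irreducibles are orthogonal).

Proof sketch: Compute term by term over conjugacy classes (|C| * chi_3(C) * conj(chi_4(C))):
  1*(1)*conj(1) + 1*(-1)*conj(exp(-2*I*pi/3)) + 1*(1)*conj(exp(2*I*pi/3)) + 1*(-1)*conj(1) + 1*(1)*conj(exp(-2*I*pi/3)) + 1*(-1)*conj(exp(2*I*pi/3))
  = (1) + (-exp(2*I*pi/3)) + (exp(-2*I*pi/3)) + (-1) + (exp(2*I*pi/3)) + (-exp(-2*I*pi/3))
  = 0.
(Exp terms are combined using exp(i*s)*conj(exp(i*t)) = exp(i*(s-t)), and sums of them are collapsed using the identity that for every m > 1 the m distinct m-th roots of unity sum to 0, e.g. 1 + exp(2*I*pi/3) + exp(-2*I*pi/3) = 0.)
Dividing by |G| = 6 gives 0/6 = 0, matching the row-orthogonality relation <chi_3, chi_4> = [chi_3 = chi_4].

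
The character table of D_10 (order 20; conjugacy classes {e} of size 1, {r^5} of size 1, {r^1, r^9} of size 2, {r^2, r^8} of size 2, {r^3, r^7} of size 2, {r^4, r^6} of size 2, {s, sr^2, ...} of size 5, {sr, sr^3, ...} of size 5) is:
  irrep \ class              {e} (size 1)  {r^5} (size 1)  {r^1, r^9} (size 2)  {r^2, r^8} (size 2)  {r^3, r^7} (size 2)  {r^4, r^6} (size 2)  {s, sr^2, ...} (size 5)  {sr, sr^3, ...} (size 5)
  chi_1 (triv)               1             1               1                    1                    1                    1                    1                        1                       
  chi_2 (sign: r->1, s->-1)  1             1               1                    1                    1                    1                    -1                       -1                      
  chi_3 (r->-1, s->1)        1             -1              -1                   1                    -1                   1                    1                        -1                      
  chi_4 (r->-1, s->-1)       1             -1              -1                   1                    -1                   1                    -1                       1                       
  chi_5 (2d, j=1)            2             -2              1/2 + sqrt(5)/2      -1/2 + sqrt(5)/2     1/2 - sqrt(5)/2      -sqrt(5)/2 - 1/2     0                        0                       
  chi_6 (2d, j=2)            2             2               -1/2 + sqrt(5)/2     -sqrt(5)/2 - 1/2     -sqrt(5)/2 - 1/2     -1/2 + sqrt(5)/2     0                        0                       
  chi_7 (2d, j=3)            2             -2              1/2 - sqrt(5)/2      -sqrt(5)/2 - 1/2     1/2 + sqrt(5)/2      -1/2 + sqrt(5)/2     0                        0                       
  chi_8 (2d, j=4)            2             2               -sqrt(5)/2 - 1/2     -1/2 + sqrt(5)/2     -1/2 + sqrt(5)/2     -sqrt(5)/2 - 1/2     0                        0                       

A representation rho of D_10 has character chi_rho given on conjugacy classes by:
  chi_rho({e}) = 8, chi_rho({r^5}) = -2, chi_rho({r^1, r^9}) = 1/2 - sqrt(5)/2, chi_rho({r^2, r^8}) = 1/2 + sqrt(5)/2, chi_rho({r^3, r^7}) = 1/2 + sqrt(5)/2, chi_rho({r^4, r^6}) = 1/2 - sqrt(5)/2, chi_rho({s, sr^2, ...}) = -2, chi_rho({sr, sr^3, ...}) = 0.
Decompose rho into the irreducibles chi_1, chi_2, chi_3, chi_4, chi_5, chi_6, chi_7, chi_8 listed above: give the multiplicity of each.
Multiplicities: chi_1: 0, chi_2: 1, chi_3: 0, chi_4: 1, chi_5: 1, chi_6: 0, chi_7: 1, chi_8: 1.

Proof sketch: Use <chi_rho, chi> = (1/|G|) sum_C |C| * chi_rho(C) * conj(chi(C)) with |G| = 20 for each irreducible chi in the table:
  <chi_rho, chi_1> = (1/20)[1*(8)*conj(1) + 1*(-2)*conj(1) + 2*(1/2 - sqrt(5)/2)*conj(1) + 2*(1/2 + sqrt(5)/2)*conj(1) + 2*(1/2 + sqrt(5)/2)*conj(1) + 2*(1/2 - sqrt(5)/2)*conj(1) + 5*(-2)*conj(1) + 5*(0)*conj(1)]
      = (1/20)[(8) + (-2) + (1 - sqrt(5)) + (1 + sqrt(5)) + (1 + sqrt(5)) + (1 - sqrt(5)) + (-10) + (0)] = 0/20 = 0
  <chi_rho, chi_2> = (1/20)[1*(8)*conj(1) + 1*(-2)*conj(1) + 2*(1/2 - sqrt(5)/2)*conj(1) + 2*(1/2 + sqrt(5)/2)*conj(1) + 2*(1/2 + sqrt(5)/2)*conj(1) + 2*(1/2 - sqrt(5)/2)*conj(1) + 5*(-2)*conj(-1) + 5*(0)*conj(-1)]
      = (1/20)[(8) + (-2) + (1 - sqrt(5)) + (1 + sqrt(5)) + (1 + sqrt(5)) + (1 - sqrt(5)) + (10) + (0)] = 20/20 = 1
  <chi_rho, chi_3> = (1/20)[1*(8)*conj(1) + 1*(-2)*conj(-1) + 2*(1/2 - sqrt(5)/2)*conj(-1) + 2*(1/2 + sqrt(5)/2)*conj(1) + 2*(1/2 + sqrt(5)/2)*conj(-1) + 2*(1/2 - sqrt(5)/2)*conj(1) + 5*(-2)*conj(1) + 5*(0)*conj(-1)]
      = (1/20)[(8) + (2) + (-1 + sqrt(5)) + (1 + sqrt(5)) + (-sqrt(5) - 1) + (1 - sqrt(5)) + (-10) + (0)] = 0/20 = 0
  <chi_rho, chi_4> = (1/20)[1*(8)*conj(1) + 1*(-2)*conj(-1) + 2*(1/2 - sqrt(5)/2)*conj(-1) + 2*(1/2 + sqrt(5)/2)*conj(1) + 2*(1/2 + sqrt(5)/2)*conj(-1) + 2*(1/2 - sqrt(5)/2)*conj(1) + 5*(-2)*conj(-1) + 5*(0)*conj(1)]
      = (1/20)[(8) + (2) + (-1 + sqrt(5)) + (1 + sqrt(5)) + (-sqrt(5) - 1) + (1 - sqrt(5)) + (10) + (0)] = 20/20 = 1
  <chi_rho, chi_5> = (1/20)[1*(8)*conj(2) + 1*(-2)*conj(-2) + 2*(1/2 - sqrt(5)/2)*conj(1/2 + sqrt(5)/2) + 2*(1/2 + sqrt(5)/2)*conj(-1/2 + sqrt(5)/2) + 2*(1/2 + sqrt(5)/2)*conj(1/2 - sqrt(5)/2) + 2*(1/2 - sqrt(5)/2)*conj(-sqrt(5)/2 - 1/2) + 5*(-2)*conj(0) + 5*(0)*conj(0)]
      = (1/20)[(16) + (4) + (-2) + (2) + (-2) + (2) + (0) + (0)] = 20/20 = 1
  <chi_rho, chi_6> = (1/20)[1*(8)*conj(2) + 1*(-2)*conj(2) + 2*(1/2 - sqrt(5)/2)*conj(-1/2 + sqrt(5)/2) + 2*(1/2 + sqrt(5)/2)*conj(-sqrt(5)/2 - 1/2) + 2*(1/2 + sqrt(5)/2)*conj(-sqrt(5)/2 - 1/2) + 2*(1/2 - sqrt(5)/2)*conj(-1/2 + sqrt(5)/2) + 5*(-2)*conj(0) + 5*(0)*conj(0)]
      = (1/20)[(16) + (-4) + (-3 + sqrt(5)) + (-3 - sqrt(5)) + (-3 - sqrt(5)) + (-3 + sqrt(5)) + (0) + (0)] = 0/20 = 0
  <chi_rho, chi_7> = (1/20)[1*(8)*conj(2) + 1*(-2)*conj(-2) + 2*(1/2 - sqrt(5)/2)*conj(1/2 - sqrt(5)/2) + 2*(1/2 + sqrt(5)/2)*conj(-sqrt(5)/2 - 1/2) + 2*(1/2 + sqrt(5)/2)*conj(1/2 + sqrt(5)/2) + 2*(1/2 - sqrt(5)/2)*conj(-1/2 + sqrt(5)/2) + 5*(-2)*conj(0) + 5*(0)*conj(0)]
      = (1/20)[(16) + (4) + (3 - sqrt(5)) + (-3 - sqrt(5)) + (sqrt(5) + 3) + (-3 + sqrt(5)) + (0) + (0)] = 20/20 = 1
  <chi_rho, chi_8> = (1/20)[1*(8)*conj(2) + 1*(-2)*conj(2) + 2*(1/2 - sqrt(5)/2)*conj(-sqrt(5)/2 - 1/2) + 2*(1/2 + sqrt(5)/2)*conj(-1/2 + sqrt(5)/2) + 2*(1/2 + sqrt(5)/2)*conj(-1/2 + sqrt(5)/2) + 2*(1/2 - sqrt(5)/2)*conj(-sqrt(5)/2 - 1/2) + 5*(-2)*conj(0) + 5*(0)*conj(0)]
      = (1/20)[(16) + (-4) + (2) + (2) + (2) + (2) + (0) + (0)] = 20/20 = 1
Dimension check: dim(rho) = sum (mult * dim) = 0*1 + 1*1 + 0*1 + 1*1 + 1*2 + 0*2 + 1*2 + 1*2 = 8 = chi_rho(e) = 8.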